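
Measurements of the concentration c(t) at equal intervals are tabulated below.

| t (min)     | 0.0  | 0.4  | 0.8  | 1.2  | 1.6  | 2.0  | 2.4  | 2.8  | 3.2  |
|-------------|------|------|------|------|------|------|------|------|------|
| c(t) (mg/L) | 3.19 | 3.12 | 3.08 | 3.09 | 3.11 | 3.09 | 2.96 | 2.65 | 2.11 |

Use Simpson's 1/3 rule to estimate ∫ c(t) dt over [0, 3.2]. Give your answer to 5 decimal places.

9.52000

h = 0.4, n = 8.
(h/3)·[y₀ + 4y₁ + 2y₂ + 4y₃ + 2y₄ + 4y₅ + 2y₆ + 4y₇ + y₈] = 0.133333·(71.40) = 9.52000.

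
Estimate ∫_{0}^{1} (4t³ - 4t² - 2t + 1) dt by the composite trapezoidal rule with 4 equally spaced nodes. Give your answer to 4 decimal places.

-0.2963

h = (1 − 0)/3 = 0.333333.
Nodes t₀,…,t₃ = 0, 0.333333, 0.666667, 1.
f(t) = 4t³ - 4t² - 2t + 1: f₀=1, f₁=0.037037, f₂=-0.925926, f₃=-1.
(h/2)·[f₀ + 2f₁ + 2f₂ + f₃] = 0.166667·(-1.777778) = -0.2963.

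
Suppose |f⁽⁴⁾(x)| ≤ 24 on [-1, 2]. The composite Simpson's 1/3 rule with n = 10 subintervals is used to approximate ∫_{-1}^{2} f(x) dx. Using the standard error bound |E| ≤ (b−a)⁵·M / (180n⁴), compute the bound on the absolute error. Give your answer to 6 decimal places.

0.003240

|E| ≤ (3)⁵·24 / (180·10⁴) = 5832/1800000 = 0.003240.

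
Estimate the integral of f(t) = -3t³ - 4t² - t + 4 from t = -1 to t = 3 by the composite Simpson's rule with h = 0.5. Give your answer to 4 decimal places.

h = (3 − (-1))/8 = 0.5.
Nodes t₀,…,t₈ = -1, -0.5, 0, 0.5, 1, 1.5, 2, 2.5, 3.
f(t) = -3t³ - 4t² - t + 4: f₀=4, f₁=3.875, f₂=4, f₃=2.125, f₄=-4, f₅=-16.625, f₆=-38, f₇=-70.375, f₈=-116.
(h/3)·[f₀ + 4f₁ + 2f₂ + 4f₃ + 2f₄ + 4f₅ + 2f₆ + 4f₇ + f₈] = 0.166667·(-512) = -85.3333.

-85.3333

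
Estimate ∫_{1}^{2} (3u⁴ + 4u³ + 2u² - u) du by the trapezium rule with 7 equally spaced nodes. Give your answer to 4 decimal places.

h = (2 − 1)/6 = 0.166667.
Nodes u₀,…,u₆ = 1, 1.166667, 1.333333, 1.5, 1.666667, 1.833333, 2.
f(u) = 3u⁴ + 4u³ + 2u² - u: f₀=8, f₁=13.465278, f₂=21.185185, f₃=31.6875, f₄=45.555556, f₅=63.428241, f₆=86.
(h/2)·[f₀ + 2f₁ + 2f₂ + 2f₃ + 2f₄ + 2f₅ + f₆] = 0.083333·(444.643519) = 37.0536.

37.0536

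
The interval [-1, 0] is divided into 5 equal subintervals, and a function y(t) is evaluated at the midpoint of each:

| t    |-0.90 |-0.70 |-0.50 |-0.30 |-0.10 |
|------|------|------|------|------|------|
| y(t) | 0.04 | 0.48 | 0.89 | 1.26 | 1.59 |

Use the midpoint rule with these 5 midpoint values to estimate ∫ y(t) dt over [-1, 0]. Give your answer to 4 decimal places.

0.8520

h = 0.2, n = 5.
h·[y(m₁) + y(m₂) + y(m₃) + y(m₄) + y(m₅)] = 0.2·(4.26) = 0.8520.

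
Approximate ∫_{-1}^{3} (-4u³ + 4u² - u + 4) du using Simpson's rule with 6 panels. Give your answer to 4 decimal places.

h = (3 − (-1))/6 = 0.666667.
Nodes u₀,…,u₆ = -1, -0.333333, 0.333333, 1, 1.666667, 2.333333, 3.
f(u) = -4u³ + 4u² - u + 4: f₀=13, f₁=4.925926, f₂=3.962963, f₃=3, f₄=-5.074074, f₅=-27.370370, f₆=-71.
(h/3)·[f₀ + 4f₁ + 2f₂ + 4f₃ + 2f₄ + 4f₅ + f₆] = 0.222222·(-138) = -30.6667.

-30.6667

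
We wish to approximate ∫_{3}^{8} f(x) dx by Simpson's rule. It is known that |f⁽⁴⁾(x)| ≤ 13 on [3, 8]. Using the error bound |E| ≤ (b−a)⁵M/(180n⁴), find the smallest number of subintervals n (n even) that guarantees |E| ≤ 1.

Need 40625/(180n⁴) ≤ 1.
n⁴ ≥ 40625/(180·1) = 225.694 ⇒ n ≥ 3.8760, so the smallest even n is 4. (n must be even for Simpson's rule.)

4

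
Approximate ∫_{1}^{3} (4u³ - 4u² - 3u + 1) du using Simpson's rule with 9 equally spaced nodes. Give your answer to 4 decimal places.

35.3333

h = (3 − 1)/8 = 0.25.
Nodes u₀,…,u₈ = 1, 1.25, 1.5, 1.75, 2, 2.25, 2.5, 2.75, 3.
f(u) = 4u³ - 4u² - 3u + 1: f₀=-2, f₁=-1.1875, f₂=1, f₃=4.9375, f₄=11, f₅=19.5625, f₆=31, f₇=45.6875, f₈=64.
(h/3)·[f₀ + 4f₁ + 2f₂ + 4f₃ + 2f₄ + 4f₅ + 2f₆ + 4f₇ + f₈] = 0.083333·(424) = 35.3333.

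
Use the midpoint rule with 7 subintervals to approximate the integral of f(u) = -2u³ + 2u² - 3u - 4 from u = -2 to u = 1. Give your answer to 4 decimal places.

h = (1 − (-2))/7 = 0.428571.
Midpoints m₁,…,m₇ = -1.785714, -1.357143, -0.928571, -0.5, -0.071429, 0.357143, 0.785714.
f(m₁)=19.123178, f(m₂)=8.754373, f(m₃)=2.111516, f(m₄)=-1.75, f(m₅)=-3.774781, f(m₆)=-4.907434, f(m₇)=-6.092566.
h·[f(m₁) + f(m₂) + f(m₃) + f(m₄) + f(m₅) + f(m₆) + f(m₇)] = 0.428571·(13.464286) = 5.7704.

5.7704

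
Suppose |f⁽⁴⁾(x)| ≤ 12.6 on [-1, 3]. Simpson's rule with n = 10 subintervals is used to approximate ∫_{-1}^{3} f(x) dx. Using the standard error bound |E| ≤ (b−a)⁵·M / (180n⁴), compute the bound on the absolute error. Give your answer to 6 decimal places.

|E| ≤ (4)⁵·12.6 / (180·10⁴) = 12902.4/1800000 = 0.007168.

0.007168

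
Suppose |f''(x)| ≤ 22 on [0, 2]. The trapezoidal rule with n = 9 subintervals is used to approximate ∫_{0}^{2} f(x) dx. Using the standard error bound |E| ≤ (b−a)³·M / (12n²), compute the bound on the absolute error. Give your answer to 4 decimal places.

0.1811

|E| ≤ (2)³·22 / (12·9²) = 176/972 = 0.1811.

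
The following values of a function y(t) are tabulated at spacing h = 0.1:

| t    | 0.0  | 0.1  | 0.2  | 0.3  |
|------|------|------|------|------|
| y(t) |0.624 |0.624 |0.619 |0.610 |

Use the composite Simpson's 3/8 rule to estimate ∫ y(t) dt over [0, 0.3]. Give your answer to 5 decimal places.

0.18611

h = 0.1, n = 3.
(3h/8)·[y₀ + 3y₁ + 3y₂ + y₃] = 0.0375·(4.963) = 0.18611.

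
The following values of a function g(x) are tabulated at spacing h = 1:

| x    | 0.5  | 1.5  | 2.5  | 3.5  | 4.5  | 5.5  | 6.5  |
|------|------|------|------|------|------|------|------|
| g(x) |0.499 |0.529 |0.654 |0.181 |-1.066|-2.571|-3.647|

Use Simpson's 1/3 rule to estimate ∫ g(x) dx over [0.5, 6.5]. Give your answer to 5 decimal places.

h = 1, n = 6.
(h/3)·[y₀ + 4y₁ + 2y₂ + 4y₃ + 2y₄ + 4y₅ + y₆] = 0.333333·(-11.416) = -3.80533.

-3.80533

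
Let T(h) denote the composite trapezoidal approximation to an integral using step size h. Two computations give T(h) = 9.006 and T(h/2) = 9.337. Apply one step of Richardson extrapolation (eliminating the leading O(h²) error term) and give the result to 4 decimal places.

R = (4·T(h/2) − T(h)) / 3 = (4·9.337 − 9.006)/3 = (28.342)/3 = 9.4473.

9.4473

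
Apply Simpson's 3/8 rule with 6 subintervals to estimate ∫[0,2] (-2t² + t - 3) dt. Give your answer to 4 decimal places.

-9.3333

h = (2 − 0)/6 = 0.333333.
Nodes t₀,…,t₆ = 0, 0.333333, 0.666667, 1, 1.333333, 1.666667, 2.
f(t) = -2t² + t - 3: f₀=-3, f₁=-2.888889, f₂=-3.222222, f₃=-4, f₄=-5.222222, f₅=-6.888889, f₆=-9.
(3h/8)·[f₀ + 3f₁ + 3f₂ + 2f₃ + 3f₄ + 3f₅ + f₆] = 0.125·(-74.666667) = -9.3333.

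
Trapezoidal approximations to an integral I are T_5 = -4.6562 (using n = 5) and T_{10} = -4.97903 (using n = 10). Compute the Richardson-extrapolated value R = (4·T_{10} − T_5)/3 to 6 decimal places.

-5.086640

R = (4·T_{10} − T_5) / 3 = (4·(-4.97903) − (-4.6562))/3 = (-15.25992)/3 = -5.086640.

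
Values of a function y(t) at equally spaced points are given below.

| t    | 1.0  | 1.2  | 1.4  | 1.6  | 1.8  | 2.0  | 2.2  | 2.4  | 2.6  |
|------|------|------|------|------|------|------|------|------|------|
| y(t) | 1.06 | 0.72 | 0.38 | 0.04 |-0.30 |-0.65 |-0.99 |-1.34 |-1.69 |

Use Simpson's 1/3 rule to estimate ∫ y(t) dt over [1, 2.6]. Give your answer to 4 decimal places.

-0.4913

h = 0.2, n = 8.
(h/3)·[y₀ + 4y₁ + 2y₂ + 4y₃ + 2y₄ + 4y₅ + 2y₆ + 4y₇ + y₈] = 0.066667·(-7.37) = -0.4913.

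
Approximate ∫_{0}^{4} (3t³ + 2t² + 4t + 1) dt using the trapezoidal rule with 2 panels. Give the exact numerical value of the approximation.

h = (4 − 0)/2 = 2.
Nodes t₀,…,t₂ = 0, 2, 4.
f(t) = 3t³ + 2t² + 4t + 1: f₀=1, f₁=41, f₂=241.
(h/2)·[f₀ + 2f₁ + f₂] = 1·(324) = 324.

324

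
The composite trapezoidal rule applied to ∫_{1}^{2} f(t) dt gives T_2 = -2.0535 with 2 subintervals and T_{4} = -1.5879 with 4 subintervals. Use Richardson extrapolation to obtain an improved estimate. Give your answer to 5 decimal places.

-1.43270

R = (4·T_{4} − T_2) / 3 = (4·(-1.5879) − (-2.0535))/3 = (-4.2981)/3 = -1.43270.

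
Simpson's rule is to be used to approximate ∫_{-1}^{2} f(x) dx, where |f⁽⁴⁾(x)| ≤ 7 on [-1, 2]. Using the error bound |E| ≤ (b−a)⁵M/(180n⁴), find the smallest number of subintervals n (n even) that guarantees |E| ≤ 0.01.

6

Need 1701/(180n⁴) ≤ 0.01.
n⁴ ≥ 1701/(180·0.01) = 945 ⇒ n ≥ 5.5444, so the smallest even n is 6. (n must be even for Simpson's rule.)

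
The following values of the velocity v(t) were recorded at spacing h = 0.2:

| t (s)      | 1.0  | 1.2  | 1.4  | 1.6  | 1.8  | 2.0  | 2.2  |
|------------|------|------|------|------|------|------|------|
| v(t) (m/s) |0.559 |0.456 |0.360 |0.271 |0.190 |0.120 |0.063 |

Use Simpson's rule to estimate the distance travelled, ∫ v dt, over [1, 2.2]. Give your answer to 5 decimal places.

0.34067

h = 0.2, n = 6.
(h/3)·[y₀ + 4y₁ + 2y₂ + 4y₃ + 2y₄ + 4y₅ + y₆] = 0.066667·(5.110) = 0.34067.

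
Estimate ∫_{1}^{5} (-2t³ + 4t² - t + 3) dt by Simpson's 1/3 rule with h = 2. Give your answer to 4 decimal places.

h = (5 − 1)/2 = 2.
Nodes t₀,…,t₂ = 1, 3, 5.
f(t) = -2t³ + 4t² - t + 3: f₀=4, f₁=-18, f₂=-152.
(h/3)·[f₀ + 4f₁ + f₂] = 0.666667·(-220) = -146.6667.

-146.6667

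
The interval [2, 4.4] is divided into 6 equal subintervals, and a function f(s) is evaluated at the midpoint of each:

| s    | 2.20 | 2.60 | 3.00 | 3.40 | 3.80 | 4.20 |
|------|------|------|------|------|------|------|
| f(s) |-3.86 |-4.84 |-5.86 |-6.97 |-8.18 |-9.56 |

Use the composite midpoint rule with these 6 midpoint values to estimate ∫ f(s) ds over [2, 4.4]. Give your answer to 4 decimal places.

h = 0.4, n = 6.
h·[y(m₁) + y(m₂) + y(m₃) + y(m₄) + y(m₅) + y(m₆)] = 0.4·(-39.27) = -15.7080.

-15.7080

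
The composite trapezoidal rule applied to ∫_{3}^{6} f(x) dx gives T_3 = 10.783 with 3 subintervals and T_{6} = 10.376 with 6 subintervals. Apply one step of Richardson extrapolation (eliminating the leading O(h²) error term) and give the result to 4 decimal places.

10.2403

R = (4·T_{6} − T_3) / 3 = (4·10.376 − 10.783)/3 = (30.721)/3 = 10.2403.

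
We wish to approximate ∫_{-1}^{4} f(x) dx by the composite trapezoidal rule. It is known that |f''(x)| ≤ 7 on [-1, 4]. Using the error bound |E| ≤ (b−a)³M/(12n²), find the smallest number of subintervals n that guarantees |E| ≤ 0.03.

50

Need 875/(12n²) ≤ 0.03.
n² ≥ 875/(12·0.03) = 2430.56 ⇒ n ≥ 49.3007, so the smallest n is 50.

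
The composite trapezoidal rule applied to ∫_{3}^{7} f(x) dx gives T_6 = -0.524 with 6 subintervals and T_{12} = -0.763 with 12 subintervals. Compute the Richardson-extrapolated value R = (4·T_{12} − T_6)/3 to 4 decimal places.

-0.8427

R = (4·T_{12} − T_6) / 3 = (4·(-0.763) − (-0.524))/3 = (-2.528)/3 = -0.8427.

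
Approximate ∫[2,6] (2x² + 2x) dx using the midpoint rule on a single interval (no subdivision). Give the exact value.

160

M = (b−a)·f(4) = 4·(40) = 160.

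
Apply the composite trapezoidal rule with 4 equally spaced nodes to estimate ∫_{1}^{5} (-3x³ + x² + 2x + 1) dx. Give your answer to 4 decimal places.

-429.4815

h = (5 − 1)/3 = 1.333333.
Nodes x₀,…,x₃ = 1, 2.333333, 3.666667, 5.
f(x) = -3x³ + x² + 2x + 1: f₀=1, f₁=-27, f₂=-126.111111, f₃=-339.
(h/2)·[f₀ + 2f₁ + 2f₂ + f₃] = 0.666667·(-644.222222) = -429.4815.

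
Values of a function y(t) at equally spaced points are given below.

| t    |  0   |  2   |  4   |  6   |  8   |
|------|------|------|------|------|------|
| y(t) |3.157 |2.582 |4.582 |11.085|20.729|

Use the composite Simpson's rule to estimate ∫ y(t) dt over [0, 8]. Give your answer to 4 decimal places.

h = 2, n = 4.
(h/3)·[y₀ + 4y₁ + 2y₂ + 4y₃ + y₄] = 0.666667·(87.718) = 58.4787.

58.4787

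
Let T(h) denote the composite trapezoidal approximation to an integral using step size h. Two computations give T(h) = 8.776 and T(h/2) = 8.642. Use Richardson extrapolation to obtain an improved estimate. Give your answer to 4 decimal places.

8.5973

R = (4·T(h/2) − T(h)) / 3 = (4·8.642 − 8.776)/3 = (25.792)/3 = 8.5973.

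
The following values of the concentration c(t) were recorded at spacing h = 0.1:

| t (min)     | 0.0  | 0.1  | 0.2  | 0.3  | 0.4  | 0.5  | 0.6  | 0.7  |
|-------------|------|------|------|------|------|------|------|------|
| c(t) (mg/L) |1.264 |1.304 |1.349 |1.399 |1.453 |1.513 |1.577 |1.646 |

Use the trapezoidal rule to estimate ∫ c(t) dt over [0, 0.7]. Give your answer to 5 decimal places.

h = 0.1, n = 7.
(h/2)·[y₀ + 2y₁ + 2y₂ + 2y₃ + 2y₄ + 2y₅ + 2y₆ + y₇] = 0.05·(20.100) = 1.00500.

1.00500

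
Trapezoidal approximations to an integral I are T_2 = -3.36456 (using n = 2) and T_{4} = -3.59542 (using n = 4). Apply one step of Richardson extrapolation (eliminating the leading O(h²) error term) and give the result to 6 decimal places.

R = (4·T_{4} − T_2) / 3 = (4·(-3.59542) − (-3.36456))/3 = (-11.01712)/3 = -3.672373.

-3.672373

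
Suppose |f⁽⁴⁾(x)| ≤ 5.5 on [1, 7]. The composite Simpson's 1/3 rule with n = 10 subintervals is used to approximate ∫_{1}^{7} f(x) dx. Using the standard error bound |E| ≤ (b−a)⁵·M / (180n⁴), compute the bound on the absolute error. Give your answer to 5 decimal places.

0.02376

|E| ≤ (6)⁵·5.5 / (180·10⁴) = 42768/1800000 = 0.02376.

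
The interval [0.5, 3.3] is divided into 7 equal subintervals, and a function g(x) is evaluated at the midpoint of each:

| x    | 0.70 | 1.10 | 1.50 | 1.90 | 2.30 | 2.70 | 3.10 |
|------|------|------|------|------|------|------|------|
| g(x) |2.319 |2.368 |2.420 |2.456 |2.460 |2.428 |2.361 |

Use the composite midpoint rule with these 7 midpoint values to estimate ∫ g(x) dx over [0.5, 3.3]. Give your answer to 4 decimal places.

h = 0.4, n = 7.
h·[y(m₁) + y(m₂) + y(m₃) + y(m₄) + y(m₅) + y(m₆) + y(m₇)] = 0.4·(16.812) = 6.7248.

6.7248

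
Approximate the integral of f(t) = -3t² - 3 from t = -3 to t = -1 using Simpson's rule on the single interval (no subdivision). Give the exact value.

-32

S = (b−a)/6 · [f(-3) + 4f(-2) + f(-1)] = 0.333333·[(-30) + 4·(-15) + (-6)] = -32.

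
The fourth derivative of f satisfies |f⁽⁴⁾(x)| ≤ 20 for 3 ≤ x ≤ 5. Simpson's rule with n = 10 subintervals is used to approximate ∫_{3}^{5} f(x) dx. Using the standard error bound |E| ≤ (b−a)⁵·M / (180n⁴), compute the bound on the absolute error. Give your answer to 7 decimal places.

0.0003556

|E| ≤ (2)⁵·20 / (180·10⁴) = 640/1800000 = 0.0003556.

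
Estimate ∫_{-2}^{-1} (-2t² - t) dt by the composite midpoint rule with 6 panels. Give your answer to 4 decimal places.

-3.1620

h = (-1 − (-2))/6 = 0.166667.
Midpoints m₁,…,m₆ = -1.916667, -1.75, -1.583333, -1.416667, -1.25, -1.083333.
f(m₁)=-5.430556, f(m₂)=-4.375, f(m₃)=-3.430556, f(m₄)=-2.597222, f(m₅)=-1.875, f(m₆)=-1.263889.
h·[f(m₁) + f(m₂) + f(m₃) + f(m₄) + f(m₅) + f(m₆)] = 0.166667·(-18.972222) = -3.1620.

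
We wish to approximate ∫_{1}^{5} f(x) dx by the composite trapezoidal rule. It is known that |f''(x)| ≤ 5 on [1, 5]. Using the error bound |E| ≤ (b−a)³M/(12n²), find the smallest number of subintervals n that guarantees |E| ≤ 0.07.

Need 320/(12n²) ≤ 0.07.
n² ≥ 320/(12·0.07) = 380.952 ⇒ n ≥ 19.5180, so the smallest n is 20.

20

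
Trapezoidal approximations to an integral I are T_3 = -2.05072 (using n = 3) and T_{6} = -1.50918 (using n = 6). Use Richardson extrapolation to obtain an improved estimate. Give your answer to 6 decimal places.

R = (4·T_{6} − T_3) / 3 = (4·(-1.50918) − (-2.05072))/3 = (-3.98600)/3 = -1.328667.

-1.328667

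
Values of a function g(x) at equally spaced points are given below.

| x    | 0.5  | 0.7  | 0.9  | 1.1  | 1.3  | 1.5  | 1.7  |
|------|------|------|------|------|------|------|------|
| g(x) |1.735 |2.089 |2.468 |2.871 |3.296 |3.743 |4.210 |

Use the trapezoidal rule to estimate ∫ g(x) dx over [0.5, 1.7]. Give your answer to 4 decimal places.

h = 0.2, n = 6.
(h/2)·[y₀ + 2y₁ + 2y₂ + 2y₃ + 2y₄ + 2y₅ + y₆] = 0.1·(34.879) = 3.4879.

3.4879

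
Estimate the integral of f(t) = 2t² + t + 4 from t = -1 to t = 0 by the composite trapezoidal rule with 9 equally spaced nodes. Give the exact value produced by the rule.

4.171875

h = (0 − (-1))/8 = 0.125.
Nodes t₀,…,t₈ = -1, -0.875, -0.75, -0.625, -0.5, -0.375, -0.25, -0.125, 0.
f(t) = 2t² + t + 4: f₀=5, f₁=4.65625, f₂=4.375, f₃=4.15625, f₄=4, f₅=3.90625, f₆=3.875, f₇=3.90625, f₈=4.
(h/2)·[f₀ + 2f₁ + 2f₂ + 2f₃ + 2f₄ + 2f₅ + 2f₆ + 2f₇ + f₈] = 0.0625·(66.75) = 4.171875.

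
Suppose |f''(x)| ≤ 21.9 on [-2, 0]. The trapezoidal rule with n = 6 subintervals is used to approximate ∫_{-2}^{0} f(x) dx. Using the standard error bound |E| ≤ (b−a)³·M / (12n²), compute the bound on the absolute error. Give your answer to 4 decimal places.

|E| ≤ (2)³·21.9 / (12·6²) = 175.2/432 = 0.4056.

0.4056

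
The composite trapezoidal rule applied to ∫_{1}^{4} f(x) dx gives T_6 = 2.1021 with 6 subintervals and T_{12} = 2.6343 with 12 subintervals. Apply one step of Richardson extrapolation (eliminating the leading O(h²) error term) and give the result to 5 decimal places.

2.81170

R = (4·T_{12} − T_6) / 3 = (4·2.6343 − 2.1021)/3 = (8.4351)/3 = 2.81170.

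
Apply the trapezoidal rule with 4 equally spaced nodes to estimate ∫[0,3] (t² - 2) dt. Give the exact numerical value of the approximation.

3.5

h = (3 − 0)/3 = 1.
Nodes t₀,…,t₃ = 0, 1, 2, 3.
f(t) = t² - 2: f₀=-2, f₁=-1, f₂=2, f₃=7.
(h/2)·[f₀ + 2f₁ + 2f₂ + f₃] = 0.5·(7) = 3.5.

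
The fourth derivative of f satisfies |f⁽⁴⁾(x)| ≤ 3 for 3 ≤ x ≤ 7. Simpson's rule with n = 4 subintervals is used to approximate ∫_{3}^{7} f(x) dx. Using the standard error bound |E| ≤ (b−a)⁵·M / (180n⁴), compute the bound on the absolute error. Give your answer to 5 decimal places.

|E| ≤ (4)⁵·3 / (180·4⁴) = 3072/46080 = 0.06667.

0.06667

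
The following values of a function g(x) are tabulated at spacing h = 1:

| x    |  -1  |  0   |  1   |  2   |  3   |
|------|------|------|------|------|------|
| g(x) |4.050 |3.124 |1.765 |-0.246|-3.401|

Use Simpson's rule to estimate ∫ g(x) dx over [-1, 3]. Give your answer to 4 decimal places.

5.2303

h = 1, n = 4.
(h/3)·[y₀ + 4y₁ + 2y₂ + 4y₃ + y₄] = 0.333333·(15.691) = 5.2303.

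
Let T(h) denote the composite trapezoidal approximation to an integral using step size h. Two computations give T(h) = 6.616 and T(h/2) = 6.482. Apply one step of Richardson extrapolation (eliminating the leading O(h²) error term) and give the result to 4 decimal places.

6.4373

R = (4·T(h/2) − T(h)) / 3 = (4·6.482 − 6.616)/3 = (19.312)/3 = 6.4373.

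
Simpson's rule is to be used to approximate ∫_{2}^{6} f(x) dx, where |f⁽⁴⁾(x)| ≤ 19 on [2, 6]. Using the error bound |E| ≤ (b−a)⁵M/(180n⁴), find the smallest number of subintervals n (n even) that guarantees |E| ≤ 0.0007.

20

Need 19456/(180n⁴) ≤ 0.0007.
n⁴ ≥ 19456/(180·0.0007) = 154413 ⇒ n ≥ 19.8231, so the smallest even n is 20. (n must be even for Simpson's rule.)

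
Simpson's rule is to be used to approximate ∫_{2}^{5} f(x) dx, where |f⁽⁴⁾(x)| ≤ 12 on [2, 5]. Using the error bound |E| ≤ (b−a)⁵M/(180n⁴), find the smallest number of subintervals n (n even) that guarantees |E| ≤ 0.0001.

22

Need 2916/(180n⁴) ≤ 0.0001.
n⁴ ≥ 2916/(180·0.0001) = 162000 ⇒ n ≥ 20.0622, so the smallest even n is 22. (n must be even for Simpson's rule.)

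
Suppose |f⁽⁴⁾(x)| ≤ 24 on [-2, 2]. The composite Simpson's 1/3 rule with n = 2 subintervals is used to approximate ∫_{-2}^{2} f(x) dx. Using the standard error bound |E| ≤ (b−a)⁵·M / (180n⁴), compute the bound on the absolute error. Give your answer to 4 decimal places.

|E| ≤ (4)⁵·24 / (180·2⁴) = 24576/2880 = 8.5333.

8.5333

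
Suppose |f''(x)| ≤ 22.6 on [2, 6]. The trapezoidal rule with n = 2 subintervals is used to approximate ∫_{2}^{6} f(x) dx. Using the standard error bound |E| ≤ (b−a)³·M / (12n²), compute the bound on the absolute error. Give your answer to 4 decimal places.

|E| ≤ (4)³·22.6 / (12·2²) = 1446.4/48 = 30.1333.

30.1333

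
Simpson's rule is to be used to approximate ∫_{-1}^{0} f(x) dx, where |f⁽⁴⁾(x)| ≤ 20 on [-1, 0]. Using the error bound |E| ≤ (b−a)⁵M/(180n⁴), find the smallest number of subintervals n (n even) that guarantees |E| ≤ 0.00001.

12

Need 20/(180n⁴) ≤ 0.00001.
n⁴ ≥ 20/(180·0.00001) = 11111.1 ⇒ n ≥ 10.2669, so the smallest even n is 12. (n must be even for Simpson's rule.)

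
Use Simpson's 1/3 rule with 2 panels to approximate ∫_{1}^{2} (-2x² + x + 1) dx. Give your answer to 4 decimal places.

h = (2 − 1)/2 = 0.5.
Nodes x₀,…,x₂ = 1, 1.5, 2.
f(x) = -2x² + x + 1: f₀=0, f₁=-2, f₂=-5.
(h/3)·[f₀ + 4f₁ + f₂] = 0.166667·(-13) = -2.1667.

-2.1667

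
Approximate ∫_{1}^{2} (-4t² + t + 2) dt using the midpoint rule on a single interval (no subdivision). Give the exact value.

M = (b−a)·f(1.5) = 1·(-5.5) = -5.5.

-5.5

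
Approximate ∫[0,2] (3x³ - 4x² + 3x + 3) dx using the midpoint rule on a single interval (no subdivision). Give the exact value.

M = (b−a)·f(1) = 2·(5) = 10.

10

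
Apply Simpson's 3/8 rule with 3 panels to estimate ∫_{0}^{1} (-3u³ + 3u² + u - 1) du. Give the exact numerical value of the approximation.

h = (1 − 0)/3 = 0.333333.
Nodes u₀,…,u₃ = 0, 0.333333, 0.666667, 1.
f(u) = -3u³ + 3u² + u - 1: f₀=-1, f₁=-0.444444, f₂=0.111111, f₃=0.
(3h/8)·[f₀ + 3f₁ + 3f₂ + f₃] = 0.125·(-2) = -0.25.

-0.25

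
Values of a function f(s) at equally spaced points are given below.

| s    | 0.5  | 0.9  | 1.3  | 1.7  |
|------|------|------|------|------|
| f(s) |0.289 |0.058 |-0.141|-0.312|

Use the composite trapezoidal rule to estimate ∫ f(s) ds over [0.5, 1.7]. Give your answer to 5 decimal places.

h = 0.4, n = 3.
(h/2)·[y₀ + 2y₁ + 2y₂ + y₃] = 0.2·(-0.189) = -0.03780.

-0.03780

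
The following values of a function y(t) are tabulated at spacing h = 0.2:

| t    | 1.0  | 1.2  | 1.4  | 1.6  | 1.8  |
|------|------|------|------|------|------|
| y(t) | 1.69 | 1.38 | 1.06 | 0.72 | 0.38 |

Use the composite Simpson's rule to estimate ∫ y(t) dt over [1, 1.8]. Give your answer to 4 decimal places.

h = 0.2, n = 4.
(h/3)·[y₀ + 4y₁ + 2y₂ + 4y₃ + y₄] = 0.066667·(12.59) = 0.8393.

0.8393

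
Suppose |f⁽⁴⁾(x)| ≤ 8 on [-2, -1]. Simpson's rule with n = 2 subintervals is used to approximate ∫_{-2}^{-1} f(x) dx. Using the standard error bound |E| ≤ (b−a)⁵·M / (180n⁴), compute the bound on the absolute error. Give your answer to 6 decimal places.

0.002778

|E| ≤ (1)⁵·8 / (180·2⁴) = 8/2880 = 0.002778.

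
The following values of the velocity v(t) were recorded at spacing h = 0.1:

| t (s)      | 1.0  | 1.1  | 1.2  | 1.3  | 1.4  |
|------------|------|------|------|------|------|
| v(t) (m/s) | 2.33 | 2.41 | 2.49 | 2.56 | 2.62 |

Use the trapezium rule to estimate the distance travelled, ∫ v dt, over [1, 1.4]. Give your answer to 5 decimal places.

h = 0.1, n = 4.
(h/2)·[y₀ + 2y₁ + 2y₂ + 2y₃ + y₄] = 0.05·(19.87) = 0.99350.

0.99350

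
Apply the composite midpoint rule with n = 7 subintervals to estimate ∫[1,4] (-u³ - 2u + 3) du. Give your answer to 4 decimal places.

-69.4056

h = (4 − 1)/7 = 0.428571.
Midpoints m₁,…,m₇ = 1.214286, 1.642857, 2.071429, 2.5, 2.928571, 3.357143, 3.785714.
f(m₁)=-1.219023, f(m₂)=-4.719752, f(m₃)=-10.030977, f(m₄)=-17.625, f(m₅)=-27.974125, f(m₆)=-41.550656, f(m₇)=-58.826895.
h·[f(m₁) + f(m₂) + f(m₃) + f(m₄) + f(m₅) + f(m₆) + f(m₇)] = 0.428571·(-161.946429) = -69.4056.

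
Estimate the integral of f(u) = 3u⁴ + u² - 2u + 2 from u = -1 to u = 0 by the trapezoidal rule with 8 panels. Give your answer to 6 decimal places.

h = (0 − (-1))/8 = 0.125.
Nodes u₀,…,u₈ = -1, -0.875, -0.75, -0.625, -0.5, -0.375, -0.25, -0.125, 0.
f(u) = 3u⁴ + u² - 2u + 2: f₀=8, f₁=6.274169921875, f₂=5.01171875, f₃=4.098388671875, f₄=3.4375, f₅=2.949951171875, f₆=2.57421875, f₇=2.266357421875, f₈=2.
(h/2)·[f₀ + 2f₁ + 2f₂ + 2f₃ + 2f₄ + 2f₅ + 2f₆ + 2f₇ + f₈] = 0.0625·(63.224609375) = 3.951538.

3.951538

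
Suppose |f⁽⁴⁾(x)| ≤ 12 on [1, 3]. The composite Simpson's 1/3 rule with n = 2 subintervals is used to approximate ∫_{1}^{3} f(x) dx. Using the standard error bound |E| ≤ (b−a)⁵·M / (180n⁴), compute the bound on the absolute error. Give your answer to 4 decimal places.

|E| ≤ (2)⁵·12 / (180·2⁴) = 384/2880 = 0.1333.

0.1333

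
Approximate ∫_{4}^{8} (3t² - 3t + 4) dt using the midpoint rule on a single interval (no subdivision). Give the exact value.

376

M = (b−a)·f(6) = 4·(94) = 376.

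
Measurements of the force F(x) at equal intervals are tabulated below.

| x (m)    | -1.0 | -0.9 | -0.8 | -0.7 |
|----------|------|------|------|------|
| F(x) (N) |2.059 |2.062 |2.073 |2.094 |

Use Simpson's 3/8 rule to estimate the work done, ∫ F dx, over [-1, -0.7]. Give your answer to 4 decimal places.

0.6209

h = 0.1, n = 3.
(3h/8)·[y₀ + 3y₁ + 3y₂ + y₃] = 0.0375·(16.558) = 0.6209.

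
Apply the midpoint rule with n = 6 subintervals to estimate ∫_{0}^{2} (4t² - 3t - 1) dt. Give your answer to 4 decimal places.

h = (2 − 0)/6 = 0.333333.
Midpoints m₁,…,m₆ = 0.166667, 0.5, 0.833333, 1.166667, 1.5, 1.833333.
f(m₁)=-1.388889, f(m₂)=-1.5, f(m₃)=-0.722222, f(m₄)=0.944444, f(m₅)=3.5, f(m₆)=6.944444.
h·[f(m₁) + f(m₂) + f(m₃) + f(m₄) + f(m₅) + f(m₆)] = 0.333333·(7.777778) = 2.5926.

2.5926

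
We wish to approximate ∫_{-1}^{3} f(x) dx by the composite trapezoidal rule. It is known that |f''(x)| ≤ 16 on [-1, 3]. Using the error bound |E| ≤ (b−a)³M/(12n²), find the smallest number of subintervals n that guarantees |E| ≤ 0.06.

Need 1024/(12n²) ≤ 0.06.
n² ≥ 1024/(12·0.06) = 1422.22 ⇒ n ≥ 37.7124, so the smallest n is 38.

38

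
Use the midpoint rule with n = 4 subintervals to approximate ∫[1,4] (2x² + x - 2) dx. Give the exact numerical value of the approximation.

h = (4 − 1)/4 = 0.75.
Midpoints m₁,…,m₄ = 1.375, 2.125, 2.875, 3.625.
f(m₁)=3.15625, f(m₂)=9.15625, f(m₃)=17.40625, f(m₄)=27.90625.
h·[f(m₁) + f(m₂) + f(m₃) + f(m₄)] = 0.75·(57.625) = 43.21875.

43.21875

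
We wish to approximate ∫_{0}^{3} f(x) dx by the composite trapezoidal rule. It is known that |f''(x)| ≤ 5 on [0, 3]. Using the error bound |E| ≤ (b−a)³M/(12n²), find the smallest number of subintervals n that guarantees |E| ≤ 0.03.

20

Need 135/(12n²) ≤ 0.03.
n² ≥ 135/(12·0.03) = 375 ⇒ n ≥ 19.3649, so the smallest n is 20.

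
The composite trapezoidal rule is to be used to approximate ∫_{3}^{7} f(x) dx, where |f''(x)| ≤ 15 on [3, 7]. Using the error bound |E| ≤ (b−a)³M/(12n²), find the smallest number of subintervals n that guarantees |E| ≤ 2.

7

Need 960/(12n²) ≤ 2.
n² ≥ 960/(12·2) = 40 ⇒ n ≥ 6.3246, so the smallest n is 7.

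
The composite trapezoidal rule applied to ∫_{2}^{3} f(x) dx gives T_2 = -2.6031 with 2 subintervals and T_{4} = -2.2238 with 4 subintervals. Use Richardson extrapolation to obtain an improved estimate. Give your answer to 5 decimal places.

R = (4·T_{4} − T_2) / 3 = (4·(-2.2238) − (-2.6031))/3 = (-6.2921)/3 = -2.09737.

-2.09737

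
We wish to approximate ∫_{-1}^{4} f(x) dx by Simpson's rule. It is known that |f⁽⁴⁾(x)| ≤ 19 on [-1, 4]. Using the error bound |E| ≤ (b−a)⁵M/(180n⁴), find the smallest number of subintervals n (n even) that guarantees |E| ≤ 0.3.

6

Need 59375/(180n⁴) ≤ 0.3.
n⁴ ≥ 59375/(180·0.3) = 1099.54 ⇒ n ≥ 5.7584, so the smallest even n is 6. (n must be even for Simpson's rule.)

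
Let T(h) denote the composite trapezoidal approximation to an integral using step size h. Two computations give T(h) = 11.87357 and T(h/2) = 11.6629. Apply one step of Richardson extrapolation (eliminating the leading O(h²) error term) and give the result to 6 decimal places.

11.592677

R = (4·T(h/2) − T(h)) / 3 = (4·11.6629 − 11.87357)/3 = (34.77803)/3 = 11.592677.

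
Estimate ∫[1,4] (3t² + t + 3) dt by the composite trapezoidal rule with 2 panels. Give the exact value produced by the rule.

h = (4 − 1)/2 = 1.5.
Nodes t₀,…,t₂ = 1, 2.5, 4.
f(t) = 3t² + t + 3: f₀=7, f₁=24.25, f₂=55.
(h/2)·[f₀ + 2f₁ + f₂] = 0.75·(110.5) = 82.875.

82.875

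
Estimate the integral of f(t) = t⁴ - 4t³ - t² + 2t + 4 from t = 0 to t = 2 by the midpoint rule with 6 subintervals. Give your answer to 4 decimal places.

h = (2 − 0)/6 = 0.333333.
Midpoints m₁,…,m₆ = 0.166667, 0.5, 0.833333, 1.166667, 1.5, 1.833333.
f(m₁)=4.287809, f(m₂)=4.3125, f(m₃)=3.139660, f(m₄)=0.472994, f(m₅)=-3.6875, f(m₆)=-9.045525.
h·[f(m₁) + f(m₂) + f(m₃) + f(m₄) + f(m₅) + f(m₆)] = 0.333333·(-0.520062) = -0.1734.

-0.1734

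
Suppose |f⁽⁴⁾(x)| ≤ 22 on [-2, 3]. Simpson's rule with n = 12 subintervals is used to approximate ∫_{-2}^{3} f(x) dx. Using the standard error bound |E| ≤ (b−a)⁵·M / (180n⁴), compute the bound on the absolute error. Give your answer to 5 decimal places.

0.01842

|E| ≤ (5)⁵·22 / (180·12⁴) = 68750/3732480 = 0.01842.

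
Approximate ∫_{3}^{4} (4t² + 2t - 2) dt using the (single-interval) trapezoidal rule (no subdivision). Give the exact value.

T = (b−a)/2 · [f(3) + f(4)] = 0.5·[40 + 70] = 55.

55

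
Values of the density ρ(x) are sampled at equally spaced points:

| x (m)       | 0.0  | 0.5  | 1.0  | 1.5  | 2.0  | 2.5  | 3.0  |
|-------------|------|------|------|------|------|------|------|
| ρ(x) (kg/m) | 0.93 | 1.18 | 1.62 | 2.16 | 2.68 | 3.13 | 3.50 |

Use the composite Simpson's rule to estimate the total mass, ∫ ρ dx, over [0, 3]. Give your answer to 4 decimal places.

6.4850

h = 0.5, n = 6.
(h/3)·[y₀ + 4y₁ + 2y₂ + 4y₃ + 2y₄ + 4y₅ + y₆] = 0.166667·(38.91) = 6.4850.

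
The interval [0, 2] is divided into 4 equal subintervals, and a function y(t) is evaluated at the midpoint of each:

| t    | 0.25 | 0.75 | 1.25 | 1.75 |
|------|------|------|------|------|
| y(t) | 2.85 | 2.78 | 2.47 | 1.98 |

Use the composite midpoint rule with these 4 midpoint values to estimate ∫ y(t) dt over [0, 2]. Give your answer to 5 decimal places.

h = 0.5, n = 4.
h·[y(m₁) + y(m₂) + y(m₃) + y(m₄)] = 0.5·(10.08) = 5.04000.

5.04000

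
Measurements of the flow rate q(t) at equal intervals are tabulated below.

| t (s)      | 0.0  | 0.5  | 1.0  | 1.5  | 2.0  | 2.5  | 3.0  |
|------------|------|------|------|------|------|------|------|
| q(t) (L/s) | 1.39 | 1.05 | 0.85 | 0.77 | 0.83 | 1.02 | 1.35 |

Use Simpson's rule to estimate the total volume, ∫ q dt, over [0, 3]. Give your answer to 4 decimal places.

2.9100

h = 0.5, n = 6.
(h/3)·[y₀ + 4y₁ + 2y₂ + 4y₃ + 2y₄ + 4y₅ + y₆] = 0.166667·(17.46) = 2.9100.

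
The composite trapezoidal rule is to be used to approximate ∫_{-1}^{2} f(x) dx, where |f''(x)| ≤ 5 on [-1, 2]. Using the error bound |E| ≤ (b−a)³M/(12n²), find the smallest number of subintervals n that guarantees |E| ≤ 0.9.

4

Need 135/(12n²) ≤ 0.9.
n² ≥ 135/(12·0.9) = 12.5 ⇒ n ≥ 3.5355, so the smallest n is 4.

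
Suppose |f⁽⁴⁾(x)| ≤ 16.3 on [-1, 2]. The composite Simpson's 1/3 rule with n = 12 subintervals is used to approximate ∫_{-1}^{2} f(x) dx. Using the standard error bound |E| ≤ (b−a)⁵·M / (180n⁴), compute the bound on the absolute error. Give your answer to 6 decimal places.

|E| ≤ (3)⁵·16.3 / (180·12⁴) = 3960.9/3732480 = 0.001061.

0.001061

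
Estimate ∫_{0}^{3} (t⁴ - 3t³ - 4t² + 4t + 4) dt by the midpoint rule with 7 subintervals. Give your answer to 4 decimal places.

h = (3 − 0)/7 = 0.428571.
Midpoints m₁,…,m₇ = 0.214286, 0.642857, 1.071429, 1.5, 1.928571, 2.357143, 2.785714.
f(m₁)=4.646059, f(m₂)=4.292144, f(m₃)=1.321819, f(m₄)=-4.0625, f(m₅)=-10.848735, f(m₆)=-17.215145, f(m₇)=-20.530326.
h·[f(m₁) + f(m₂) + f(m₃) + f(m₄) + f(m₅) + f(m₆) + f(m₇)] = 0.428571·(-42.396684) = -18.1700.

-18.1700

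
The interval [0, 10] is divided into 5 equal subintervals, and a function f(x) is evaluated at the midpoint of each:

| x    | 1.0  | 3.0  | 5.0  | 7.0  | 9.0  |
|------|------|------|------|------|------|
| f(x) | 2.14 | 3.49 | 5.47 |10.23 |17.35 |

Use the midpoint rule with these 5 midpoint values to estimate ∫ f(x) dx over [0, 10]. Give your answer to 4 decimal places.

77.3600

h = 2, n = 5.
h·[y(m₁) + y(m₂) + y(m₃) + y(m₄) + y(m₅)] = 2·(38.68) = 77.3600.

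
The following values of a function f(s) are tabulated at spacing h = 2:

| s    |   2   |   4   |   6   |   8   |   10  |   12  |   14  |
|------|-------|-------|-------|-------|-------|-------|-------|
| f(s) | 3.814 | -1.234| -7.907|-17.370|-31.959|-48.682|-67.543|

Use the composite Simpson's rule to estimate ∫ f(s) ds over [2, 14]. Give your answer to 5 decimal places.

-275.07000

h = 2, n = 6.
(h/3)·[y₀ + 4y₁ + 2y₂ + 4y₃ + 2y₄ + 4y₅ + y₆] = 0.666667·(-412.605) = -275.07000.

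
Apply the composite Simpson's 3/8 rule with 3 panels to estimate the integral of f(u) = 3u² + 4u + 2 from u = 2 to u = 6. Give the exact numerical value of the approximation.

280

h = (6 − 2)/3 = 1.333333.
Nodes u₀,…,u₃ = 2, 3.333333, 4.666667, 6.
f(u) = 3u² + 4u + 2: f₀=22, f₁=48.666667, f₂=86, f₃=134.
(3h/8)·[f₀ + 3f₁ + 3f₂ + f₃] = 0.5·(560) = 280.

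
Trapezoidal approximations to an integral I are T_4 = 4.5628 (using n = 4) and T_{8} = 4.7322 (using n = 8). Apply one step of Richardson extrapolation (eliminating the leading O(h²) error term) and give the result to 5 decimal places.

R = (4·T_{8} − T_4) / 3 = (4·4.7322 − 4.5628)/3 = (14.3660)/3 = 4.78867.

4.78867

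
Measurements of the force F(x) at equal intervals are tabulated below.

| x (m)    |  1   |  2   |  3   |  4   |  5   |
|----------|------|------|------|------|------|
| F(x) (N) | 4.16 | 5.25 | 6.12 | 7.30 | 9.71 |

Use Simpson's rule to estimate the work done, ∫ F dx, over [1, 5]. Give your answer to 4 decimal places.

h = 1, n = 4.
(h/3)·[y₀ + 4y₁ + 2y₂ + 4y₃ + y₄] = 0.333333·(76.31) = 25.4367.

25.4367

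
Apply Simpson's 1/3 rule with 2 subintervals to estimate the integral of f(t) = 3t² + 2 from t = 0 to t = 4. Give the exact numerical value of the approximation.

72

h = (4 − 0)/2 = 2.
Nodes t₀,…,t₂ = 0, 2, 4.
f(t) = 3t² + 2: f₀=2, f₁=14, f₂=50.
(h/3)·[f₀ + 4f₁ + f₂] = 0.666667·(108) = 72.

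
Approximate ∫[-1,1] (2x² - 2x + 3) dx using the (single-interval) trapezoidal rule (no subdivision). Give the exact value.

10

T = (b−a)/2 · [f(-1) + f(1)] = 1·[7 + 3] = 10.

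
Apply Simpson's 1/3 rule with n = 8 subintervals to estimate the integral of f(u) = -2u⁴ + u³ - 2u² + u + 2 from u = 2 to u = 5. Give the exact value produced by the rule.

h = (5 − 2)/8 = 0.375.
Nodes u₀,…,u₈ = 2, 2.375, 2.75, 3.125, 3.5, 3.875, 4.25, 4.625, 5.
f(u) = -2u⁴ + u³ - 2u² + u + 2: f₀=-28, f₁=-57.14306640625, f₂=-103.9609375, f₃=-174.62353515625, f₄=-276.25, f₅=-416.90869140625, f₆=-605.6171875, f₇=-852.34228515625, f₈=-1168.
(h/3)·[f₀ + 4f₁ + 2f₂ + 4f₃ + 2f₄ + 4f₅ + 2f₆ + 4f₇ + f₈] = 0.125·(-9171.7265625) = -1146.4658203125.

-1146.4658203125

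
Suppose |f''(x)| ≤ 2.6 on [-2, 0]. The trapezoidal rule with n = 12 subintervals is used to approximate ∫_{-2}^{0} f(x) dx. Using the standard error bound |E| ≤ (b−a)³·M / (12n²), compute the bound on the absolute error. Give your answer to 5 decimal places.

0.01204

|E| ≤ (2)³·2.6 / (12·12²) = 20.8/1728 = 0.01204.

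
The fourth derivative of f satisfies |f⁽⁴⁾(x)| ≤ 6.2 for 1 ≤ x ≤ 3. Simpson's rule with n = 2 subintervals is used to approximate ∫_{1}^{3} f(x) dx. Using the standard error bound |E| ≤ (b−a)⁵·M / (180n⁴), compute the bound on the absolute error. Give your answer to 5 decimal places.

0.06889

|E| ≤ (2)⁵·6.2 / (180·2⁴) = 198.4/2880 = 0.06889.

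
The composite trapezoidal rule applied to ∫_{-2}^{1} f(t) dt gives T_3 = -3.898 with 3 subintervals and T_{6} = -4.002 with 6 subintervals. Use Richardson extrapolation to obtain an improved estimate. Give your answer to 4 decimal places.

R = (4·T_{6} − T_3) / 3 = (4·(-4.002) − (-3.898))/3 = (-12.110)/3 = -4.0367.

-4.0367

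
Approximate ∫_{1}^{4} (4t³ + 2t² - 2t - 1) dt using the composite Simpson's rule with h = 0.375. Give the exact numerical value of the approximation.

h = (4 − 1)/8 = 0.375.
Nodes t₀,…,t₈ = 1, 1.375, 1.75, 2.125, 2.5, 2.875, 3.25, 3.625, 4.
f(t) = 4t³ + 2t² - 2t - 1: f₀=3, f₁=10.4296875, f₂=23.0625, f₃=42.1640625, f₄=69, f₅=104.8359375, f₆=150.9375, f₇=208.5703125, f₈=279.
(h/3)·[f₀ + 4f₁ + 2f₂ + 4f₃ + 2f₄ + 4f₅ + 2f₆ + 4f₇ + f₈] = 0.125·(2232) = 279.

279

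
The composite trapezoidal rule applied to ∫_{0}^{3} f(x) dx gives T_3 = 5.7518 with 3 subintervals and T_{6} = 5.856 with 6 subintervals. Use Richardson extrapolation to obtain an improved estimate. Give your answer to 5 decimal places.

R = (4·T_{6} − T_3) / 3 = (4·5.856 − 5.7518)/3 = (17.6722)/3 = 5.89073.

5.89073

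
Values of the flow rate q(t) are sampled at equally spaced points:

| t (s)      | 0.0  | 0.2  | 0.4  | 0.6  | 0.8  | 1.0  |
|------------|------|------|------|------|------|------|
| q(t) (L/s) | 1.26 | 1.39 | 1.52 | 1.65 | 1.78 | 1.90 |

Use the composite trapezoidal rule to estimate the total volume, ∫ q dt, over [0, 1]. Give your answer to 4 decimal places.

1.5840

h = 0.2, n = 5.
(h/2)·[y₀ + 2y₁ + 2y₂ + 2y₃ + 2y₄ + y₅] = 0.1·(15.84) = 1.5840.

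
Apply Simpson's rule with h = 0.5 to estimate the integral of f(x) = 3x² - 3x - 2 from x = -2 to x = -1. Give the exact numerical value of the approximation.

h = (-1 − (-2))/2 = 0.5.
Nodes x₀,…,x₂ = -2, -1.5, -1.
f(x) = 3x² - 3x - 2: f₀=16, f₁=9.25, f₂=4.
(h/3)·[f₀ + 4f₁ + f₂] = 0.166667·(57) = 9.5.

9.5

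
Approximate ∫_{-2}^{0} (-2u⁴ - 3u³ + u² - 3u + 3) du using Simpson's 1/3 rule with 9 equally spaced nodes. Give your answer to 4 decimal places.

h = (0 − (-2))/8 = 0.25.
Nodes u₀,…,u₈ = -2, -1.75, -1.5, -1.25, -1, -0.75, -0.5, -0.25, 0.
f(u) = -2u⁴ - 3u³ + u² - 3u + 3: f₀=5, f₁=8.6328125, f₂=9.75, f₃=9.2890625, f₄=8, f₅=6.4453125, f₆=5, f₇=3.8515625, f₈=3.
(h/3)·[f₀ + 4f₁ + 2f₂ + 4f₃ + 2f₄ + 4f₅ + 2f₆ + 4f₇ + f₈] = 0.083333·(166.375) = 13.8646.

13.8646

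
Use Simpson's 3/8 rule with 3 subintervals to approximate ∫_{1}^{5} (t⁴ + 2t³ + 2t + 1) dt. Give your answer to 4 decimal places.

968.5926

h = (5 − 1)/3 = 1.333333.
Nodes t₀,…,t₃ = 1, 2.333333, 3.666667, 5.
f(t) = t⁴ + 2t³ + 2t + 1: f₀=6, f₁=60.716049, f₂=287.679012, f₃=886.
(3h/8)·[f₀ + 3f₁ + 3f₂ + f₃] = 0.5·(1937.185185) = 968.5926.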